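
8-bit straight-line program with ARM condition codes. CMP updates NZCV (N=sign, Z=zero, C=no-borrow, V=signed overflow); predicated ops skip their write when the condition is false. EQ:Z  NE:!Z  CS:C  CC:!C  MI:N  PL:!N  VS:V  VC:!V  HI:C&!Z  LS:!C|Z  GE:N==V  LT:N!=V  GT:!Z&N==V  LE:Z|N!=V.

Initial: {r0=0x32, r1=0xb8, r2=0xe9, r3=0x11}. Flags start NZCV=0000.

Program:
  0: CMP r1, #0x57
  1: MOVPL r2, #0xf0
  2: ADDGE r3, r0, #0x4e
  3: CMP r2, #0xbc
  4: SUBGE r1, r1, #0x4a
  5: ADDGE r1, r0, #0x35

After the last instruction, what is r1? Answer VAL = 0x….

VAL = 0x67

0: ✓ CMP  NZCV=0011
1: ✓ MOVPL  r2←0xf0
2: · ADDGE
3: ✓ CMP  NZCV=0010
4: ✓ SUBGE  r1←0x6e
5: ✓ ADDGE  r1←0x67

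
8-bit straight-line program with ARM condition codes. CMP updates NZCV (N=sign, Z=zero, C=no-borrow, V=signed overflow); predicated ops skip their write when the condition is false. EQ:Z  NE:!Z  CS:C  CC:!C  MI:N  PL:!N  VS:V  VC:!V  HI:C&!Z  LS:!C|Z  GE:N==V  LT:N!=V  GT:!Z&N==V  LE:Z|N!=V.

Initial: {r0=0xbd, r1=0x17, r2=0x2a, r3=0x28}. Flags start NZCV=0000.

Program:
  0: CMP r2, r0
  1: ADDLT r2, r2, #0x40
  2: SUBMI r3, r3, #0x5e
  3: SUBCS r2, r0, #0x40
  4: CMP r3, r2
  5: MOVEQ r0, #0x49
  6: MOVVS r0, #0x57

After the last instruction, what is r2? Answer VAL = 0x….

VAL = 0x2a

[0] flags=0000 → (cmp)
[1] flags=0000 LT?F → skip
[2] flags=0000 MI?F → skip
[3] flags=0000 CS?F → skip
[4] flags=1000 → (cmp)
[5] flags=1000 EQ?F → skip
[6] flags=1000 VS?F → skip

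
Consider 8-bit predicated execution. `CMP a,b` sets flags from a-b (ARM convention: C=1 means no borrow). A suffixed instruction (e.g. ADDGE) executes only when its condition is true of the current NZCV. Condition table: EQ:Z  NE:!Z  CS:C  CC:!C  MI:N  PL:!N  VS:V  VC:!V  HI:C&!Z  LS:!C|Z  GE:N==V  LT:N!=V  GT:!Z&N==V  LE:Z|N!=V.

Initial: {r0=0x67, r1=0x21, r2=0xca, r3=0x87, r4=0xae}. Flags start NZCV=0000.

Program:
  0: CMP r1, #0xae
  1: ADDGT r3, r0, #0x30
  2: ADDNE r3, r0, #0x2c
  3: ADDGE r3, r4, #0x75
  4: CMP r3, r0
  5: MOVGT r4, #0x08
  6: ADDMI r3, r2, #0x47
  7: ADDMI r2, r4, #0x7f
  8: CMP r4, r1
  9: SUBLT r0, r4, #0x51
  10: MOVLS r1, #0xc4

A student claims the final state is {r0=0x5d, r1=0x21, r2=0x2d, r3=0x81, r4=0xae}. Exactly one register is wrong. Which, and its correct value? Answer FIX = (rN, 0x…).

FIX = (r3, 0x11)

0: ✓ CMP  NZCV=0000
1: ✓ ADDGT  r3←0x97
2: ✓ ADDNE  r3←0x93
3: ✓ ADDGE  r3←0x23
4: ✓ CMP  NZCV=1000
5: · MOVGT
6: ✓ ADDMI  r3←0x11
7: ✓ ADDMI  r2←0x2d
8: ✓ CMP  NZCV=1010
9: ✓ SUBLT  r0←0x5d
10: · MOVLS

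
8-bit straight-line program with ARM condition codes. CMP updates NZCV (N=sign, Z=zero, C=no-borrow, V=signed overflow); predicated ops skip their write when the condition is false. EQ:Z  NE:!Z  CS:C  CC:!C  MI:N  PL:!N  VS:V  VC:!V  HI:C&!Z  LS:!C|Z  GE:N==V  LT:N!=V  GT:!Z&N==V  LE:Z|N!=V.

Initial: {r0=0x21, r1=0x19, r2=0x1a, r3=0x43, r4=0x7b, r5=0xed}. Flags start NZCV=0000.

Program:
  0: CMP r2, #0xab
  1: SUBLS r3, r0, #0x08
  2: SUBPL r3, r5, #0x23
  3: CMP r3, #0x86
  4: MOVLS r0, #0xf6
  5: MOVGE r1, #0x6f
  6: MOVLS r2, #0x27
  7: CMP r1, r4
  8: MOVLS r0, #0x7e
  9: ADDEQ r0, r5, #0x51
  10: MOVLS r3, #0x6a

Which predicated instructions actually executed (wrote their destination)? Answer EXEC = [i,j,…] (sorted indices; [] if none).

[0] flags=0000 → (cmp)
[1] flags=0000 LS?T → r3=0x19
[2] flags=0000 PL?T → r3=0xca
[3] flags=0010 → (cmp)
[4] flags=0010 LS?F → skip
[5] flags=0010 GE?T → r1=0x6f
[6] flags=0010 LS?F → skip
[7] flags=1000 → (cmp)
[8] flags=1000 LS?T → r0=0x7e
[9] flags=1000 EQ?F → skip
[10] flags=1000 LS?T → r3=0x6a

EXEC = [1,2,5,8,10]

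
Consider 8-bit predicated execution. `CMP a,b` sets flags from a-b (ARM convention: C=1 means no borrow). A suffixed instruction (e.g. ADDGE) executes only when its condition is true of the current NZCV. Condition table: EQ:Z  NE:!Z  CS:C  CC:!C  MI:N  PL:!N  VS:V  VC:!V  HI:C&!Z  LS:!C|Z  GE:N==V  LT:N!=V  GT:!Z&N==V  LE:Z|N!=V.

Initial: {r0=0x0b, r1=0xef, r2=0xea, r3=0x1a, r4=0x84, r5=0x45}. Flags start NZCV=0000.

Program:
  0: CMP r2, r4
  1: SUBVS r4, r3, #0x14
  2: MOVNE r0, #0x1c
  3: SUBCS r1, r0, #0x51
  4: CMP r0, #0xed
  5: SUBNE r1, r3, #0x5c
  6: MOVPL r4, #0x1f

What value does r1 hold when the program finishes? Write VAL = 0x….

0: ✓ CMP  NZCV=0010
1: · SUBVS
2: ✓ MOVNE  r0←0x1c
3: ✓ SUBCS  r1←0xcb
4: ✓ CMP  NZCV=0000
5: ✓ SUBNE  r1←0xbe
6: ✓ MOVPL  r4←0x1f

VAL = 0xbe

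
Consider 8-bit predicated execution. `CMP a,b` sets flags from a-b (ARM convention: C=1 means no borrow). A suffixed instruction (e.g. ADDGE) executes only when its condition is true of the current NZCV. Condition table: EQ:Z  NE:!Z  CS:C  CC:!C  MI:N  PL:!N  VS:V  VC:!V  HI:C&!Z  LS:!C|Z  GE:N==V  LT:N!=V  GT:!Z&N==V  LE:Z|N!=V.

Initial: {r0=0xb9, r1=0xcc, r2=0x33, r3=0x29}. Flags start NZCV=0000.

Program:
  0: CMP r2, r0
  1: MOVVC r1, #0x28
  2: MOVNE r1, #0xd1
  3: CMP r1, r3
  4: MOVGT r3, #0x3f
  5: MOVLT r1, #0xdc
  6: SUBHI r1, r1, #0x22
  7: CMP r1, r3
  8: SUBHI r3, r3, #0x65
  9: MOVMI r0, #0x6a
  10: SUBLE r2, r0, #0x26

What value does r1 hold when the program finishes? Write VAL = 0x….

[0] flags=0000 → (cmp)
[1] flags=0000 VC?T → r1=0x28
[2] flags=0000 NE?T → r1=0xd1
[3] flags=1010 → (cmp)
[4] flags=1010 GT?F → skip
[5] flags=1010 LT?T → r1=0xdc
[6] flags=1010 HI?T → r1=0xba
[7] flags=1010 → (cmp)
[8] flags=1010 HI?T → r3=0xc4
[9] flags=1010 MI?T → r0=0x6a
[10] flags=1010 LE?T → r2=0x44

VAL = 0xba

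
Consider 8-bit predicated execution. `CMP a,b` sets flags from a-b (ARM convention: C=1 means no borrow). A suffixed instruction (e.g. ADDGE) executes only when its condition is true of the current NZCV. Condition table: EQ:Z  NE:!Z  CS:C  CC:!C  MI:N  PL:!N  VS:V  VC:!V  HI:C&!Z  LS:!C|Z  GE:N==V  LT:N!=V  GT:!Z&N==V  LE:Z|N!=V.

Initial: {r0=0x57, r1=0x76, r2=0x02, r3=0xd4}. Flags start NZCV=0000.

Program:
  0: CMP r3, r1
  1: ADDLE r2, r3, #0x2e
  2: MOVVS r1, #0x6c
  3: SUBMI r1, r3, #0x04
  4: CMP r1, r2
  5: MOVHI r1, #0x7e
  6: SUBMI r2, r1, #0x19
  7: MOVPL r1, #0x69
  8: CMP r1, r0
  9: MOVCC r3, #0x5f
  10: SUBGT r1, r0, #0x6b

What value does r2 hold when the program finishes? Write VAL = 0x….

VAL = 0x02

0: ✓ CMP  NZCV=0011
1: ✓ ADDLE  r2←0x02
2: ✓ MOVVS  r1←0x6c
3: · SUBMI
4: ✓ CMP  NZCV=0010
5: ✓ MOVHI  r1←0x7e
6: · SUBMI
7: ✓ MOVPL  r1←0x69
8: ✓ CMP  NZCV=0010
9: · MOVCC
10: ✓ SUBGT  r1←0xec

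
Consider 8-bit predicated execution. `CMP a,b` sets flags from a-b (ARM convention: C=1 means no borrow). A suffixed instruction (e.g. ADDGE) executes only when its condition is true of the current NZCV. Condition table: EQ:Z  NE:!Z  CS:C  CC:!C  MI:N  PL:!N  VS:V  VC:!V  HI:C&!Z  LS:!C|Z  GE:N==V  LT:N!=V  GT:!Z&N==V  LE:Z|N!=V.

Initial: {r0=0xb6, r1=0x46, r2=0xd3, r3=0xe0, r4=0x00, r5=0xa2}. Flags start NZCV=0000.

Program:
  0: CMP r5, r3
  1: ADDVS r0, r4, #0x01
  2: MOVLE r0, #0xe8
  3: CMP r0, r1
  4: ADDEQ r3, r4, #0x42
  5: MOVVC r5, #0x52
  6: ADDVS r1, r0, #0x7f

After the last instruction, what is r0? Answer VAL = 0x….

[0] flags=1000 → (cmp)
[1] flags=1000 VS?F → skip
[2] flags=1000 LE?T → r0=0xe8
[3] flags=1010 → (cmp)
[4] flags=1010 EQ?F → skip
[5] flags=1010 VC?T → r5=0x52
[6] flags=1010 VS?F → skip

VAL = 0xe8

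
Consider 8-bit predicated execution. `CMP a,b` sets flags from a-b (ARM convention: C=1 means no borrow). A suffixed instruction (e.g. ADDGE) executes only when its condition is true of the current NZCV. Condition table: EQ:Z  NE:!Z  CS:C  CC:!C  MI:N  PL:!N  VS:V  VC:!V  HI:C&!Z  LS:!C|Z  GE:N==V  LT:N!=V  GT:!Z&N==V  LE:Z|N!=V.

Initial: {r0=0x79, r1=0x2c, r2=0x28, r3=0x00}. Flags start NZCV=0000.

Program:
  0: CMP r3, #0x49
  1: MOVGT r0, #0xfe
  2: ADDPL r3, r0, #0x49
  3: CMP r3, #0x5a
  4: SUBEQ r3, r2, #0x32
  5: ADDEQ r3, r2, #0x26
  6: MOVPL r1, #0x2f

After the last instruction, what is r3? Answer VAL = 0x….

[0] flags=1000 → (cmp)
[1] flags=1000 GT?F → skip
[2] flags=1000 PL?F → skip
[3] flags=1000 → (cmp)
[4] flags=1000 EQ?F → skip
[5] flags=1000 EQ?F → skip
[6] flags=1000 PL?F → skip

VAL = 0x00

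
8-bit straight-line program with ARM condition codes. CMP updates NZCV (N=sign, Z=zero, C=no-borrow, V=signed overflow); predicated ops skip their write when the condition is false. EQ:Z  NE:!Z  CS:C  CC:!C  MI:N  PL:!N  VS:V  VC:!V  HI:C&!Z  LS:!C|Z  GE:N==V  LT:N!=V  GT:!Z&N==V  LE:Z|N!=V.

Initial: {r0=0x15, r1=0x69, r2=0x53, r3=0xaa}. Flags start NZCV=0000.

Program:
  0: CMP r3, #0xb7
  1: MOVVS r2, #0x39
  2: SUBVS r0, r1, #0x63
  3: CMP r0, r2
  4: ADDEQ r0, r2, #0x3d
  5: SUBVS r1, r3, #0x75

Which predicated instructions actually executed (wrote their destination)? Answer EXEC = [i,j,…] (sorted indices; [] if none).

EXEC = []

0: ✓ CMP  NZCV=1000
1: · MOVVS
2: · SUBVS
3: ✓ CMP  NZCV=1000
4: · ADDEQ
5: · SUBVS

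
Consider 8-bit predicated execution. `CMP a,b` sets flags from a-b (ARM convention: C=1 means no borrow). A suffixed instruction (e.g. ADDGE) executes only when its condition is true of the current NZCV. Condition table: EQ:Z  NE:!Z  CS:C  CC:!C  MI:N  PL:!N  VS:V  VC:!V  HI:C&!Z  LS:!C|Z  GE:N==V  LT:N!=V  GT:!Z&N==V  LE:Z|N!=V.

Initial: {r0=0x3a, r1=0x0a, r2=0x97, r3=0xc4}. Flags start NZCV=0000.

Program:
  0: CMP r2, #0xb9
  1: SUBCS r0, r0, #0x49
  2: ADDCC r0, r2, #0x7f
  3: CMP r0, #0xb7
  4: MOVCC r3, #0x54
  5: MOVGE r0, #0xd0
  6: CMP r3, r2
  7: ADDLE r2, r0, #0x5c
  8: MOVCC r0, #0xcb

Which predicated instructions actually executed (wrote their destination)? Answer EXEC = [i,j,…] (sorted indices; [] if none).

EXEC = [2,4,5,8]

[0] flags=1000 → (cmp)
[1] flags=1000 CS?F → skip
[2] flags=1000 CC?T → r0=0x16
[3] flags=0000 → (cmp)
[4] flags=0000 CC?T → r3=0x54
[5] flags=0000 GE?T → r0=0xd0
[6] flags=1001 → (cmp)
[7] flags=1001 LE?F → skip
[8] flags=1001 CC?T → r0=0xcb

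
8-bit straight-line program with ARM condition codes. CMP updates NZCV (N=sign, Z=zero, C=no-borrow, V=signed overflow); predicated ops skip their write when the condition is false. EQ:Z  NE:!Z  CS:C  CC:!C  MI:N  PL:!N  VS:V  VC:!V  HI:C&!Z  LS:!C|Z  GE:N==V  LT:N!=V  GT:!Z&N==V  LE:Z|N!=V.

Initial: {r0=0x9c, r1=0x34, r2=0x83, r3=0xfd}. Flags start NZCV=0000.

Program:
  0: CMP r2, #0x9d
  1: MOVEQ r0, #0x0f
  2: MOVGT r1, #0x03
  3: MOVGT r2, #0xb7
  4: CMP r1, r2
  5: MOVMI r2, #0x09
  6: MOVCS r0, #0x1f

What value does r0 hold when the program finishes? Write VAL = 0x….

VAL = 0x9c

[0] flags=1000 → (cmp)
[1] flags=1000 EQ?F → skip
[2] flags=1000 GT?F → skip
[3] flags=1000 GT?F → skip
[4] flags=1001 → (cmp)
[5] flags=1001 MI?T → r2=0x09
[6] flags=1001 CS?F → skip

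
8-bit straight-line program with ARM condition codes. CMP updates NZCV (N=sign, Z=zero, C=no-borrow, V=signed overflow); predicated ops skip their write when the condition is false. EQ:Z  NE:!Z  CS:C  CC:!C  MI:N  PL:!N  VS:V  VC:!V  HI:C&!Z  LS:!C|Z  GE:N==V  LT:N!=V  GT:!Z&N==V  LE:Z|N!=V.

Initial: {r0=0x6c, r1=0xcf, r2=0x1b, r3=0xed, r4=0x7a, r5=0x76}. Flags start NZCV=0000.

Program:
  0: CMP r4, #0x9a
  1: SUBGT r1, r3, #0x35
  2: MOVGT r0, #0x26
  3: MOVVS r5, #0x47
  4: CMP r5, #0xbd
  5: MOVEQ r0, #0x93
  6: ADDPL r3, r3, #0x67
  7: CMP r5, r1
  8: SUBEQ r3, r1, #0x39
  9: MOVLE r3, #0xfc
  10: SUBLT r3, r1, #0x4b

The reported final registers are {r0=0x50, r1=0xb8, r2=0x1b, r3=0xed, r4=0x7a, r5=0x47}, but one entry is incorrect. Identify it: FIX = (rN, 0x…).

FIX = (r0, 0x26)

[0] flags=1001 → (cmp)
[1] flags=1001 GT?T → r1=0xb8
[2] flags=1001 GT?T → r0=0x26
[3] flags=1001 VS?T → r5=0x47
[4] flags=1001 → (cmp)
[5] flags=1001 EQ?F → skip
[6] flags=1001 PL?F → skip
[7] flags=1001 → (cmp)
[8] flags=1001 EQ?F → skip
[9] flags=1001 LE?F → skip
[10] flags=1001 LT?F → skip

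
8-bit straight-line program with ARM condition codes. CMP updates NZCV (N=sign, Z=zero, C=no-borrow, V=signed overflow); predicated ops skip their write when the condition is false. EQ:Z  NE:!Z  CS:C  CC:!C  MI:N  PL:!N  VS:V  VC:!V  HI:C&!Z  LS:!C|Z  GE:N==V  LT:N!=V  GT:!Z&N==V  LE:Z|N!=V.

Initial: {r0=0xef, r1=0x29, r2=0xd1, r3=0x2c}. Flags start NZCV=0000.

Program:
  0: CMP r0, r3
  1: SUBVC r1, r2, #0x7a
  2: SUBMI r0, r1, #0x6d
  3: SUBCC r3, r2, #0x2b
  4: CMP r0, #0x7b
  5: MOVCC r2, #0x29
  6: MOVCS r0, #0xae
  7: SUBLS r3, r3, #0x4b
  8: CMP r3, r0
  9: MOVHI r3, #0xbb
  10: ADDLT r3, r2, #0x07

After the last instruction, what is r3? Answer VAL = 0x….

VAL = 0x2c

0: ✓ CMP  NZCV=1010
1: ✓ SUBVC  r1←0x57
2: ✓ SUBMI  r0←0xea
3: · SUBCC
4: ✓ CMP  NZCV=0011
5: · MOVCC
6: ✓ MOVCS  r0←0xae
7: · SUBLS
8: ✓ CMP  NZCV=0000
9: · MOVHI
10: · ADDLT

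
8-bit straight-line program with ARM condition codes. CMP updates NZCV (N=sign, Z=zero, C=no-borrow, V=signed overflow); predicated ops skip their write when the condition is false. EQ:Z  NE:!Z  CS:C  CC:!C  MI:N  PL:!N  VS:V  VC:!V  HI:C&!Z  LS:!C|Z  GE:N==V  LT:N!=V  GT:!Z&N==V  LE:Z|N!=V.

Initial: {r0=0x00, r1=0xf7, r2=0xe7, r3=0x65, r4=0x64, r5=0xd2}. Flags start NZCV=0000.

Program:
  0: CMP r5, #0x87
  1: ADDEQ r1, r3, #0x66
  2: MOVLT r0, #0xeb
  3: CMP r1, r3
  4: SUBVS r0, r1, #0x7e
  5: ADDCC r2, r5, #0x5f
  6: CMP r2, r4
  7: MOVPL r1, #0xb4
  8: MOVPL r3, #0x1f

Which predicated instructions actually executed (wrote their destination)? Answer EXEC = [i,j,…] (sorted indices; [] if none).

0: ✓ CMP  NZCV=0010
1: · ADDEQ
2: · MOVLT
3: ✓ CMP  NZCV=1010
4: · SUBVS
5: · ADDCC
6: ✓ CMP  NZCV=1010
7: · MOVPL
8: · MOVPL

EXEC = []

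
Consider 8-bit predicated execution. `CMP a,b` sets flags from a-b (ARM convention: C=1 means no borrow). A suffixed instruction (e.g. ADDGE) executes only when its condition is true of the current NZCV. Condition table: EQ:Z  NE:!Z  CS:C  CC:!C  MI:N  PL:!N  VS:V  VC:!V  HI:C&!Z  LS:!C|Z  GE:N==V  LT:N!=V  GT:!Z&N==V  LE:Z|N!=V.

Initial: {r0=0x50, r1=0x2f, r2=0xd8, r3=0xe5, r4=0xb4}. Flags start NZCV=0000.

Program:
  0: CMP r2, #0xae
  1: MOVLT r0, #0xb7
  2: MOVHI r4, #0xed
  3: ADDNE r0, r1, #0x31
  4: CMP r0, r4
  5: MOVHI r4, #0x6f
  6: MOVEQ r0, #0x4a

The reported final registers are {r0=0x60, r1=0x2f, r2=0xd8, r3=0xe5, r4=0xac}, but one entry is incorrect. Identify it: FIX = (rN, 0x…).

0: ✓ CMP  NZCV=0010
1: · MOVLT
2: ✓ MOVHI  r4←0xed
3: ✓ ADDNE  r0←0x60
4: ✓ CMP  NZCV=0000
5: · MOVHI
6: · MOVEQ

FIX = (r4, 0xed)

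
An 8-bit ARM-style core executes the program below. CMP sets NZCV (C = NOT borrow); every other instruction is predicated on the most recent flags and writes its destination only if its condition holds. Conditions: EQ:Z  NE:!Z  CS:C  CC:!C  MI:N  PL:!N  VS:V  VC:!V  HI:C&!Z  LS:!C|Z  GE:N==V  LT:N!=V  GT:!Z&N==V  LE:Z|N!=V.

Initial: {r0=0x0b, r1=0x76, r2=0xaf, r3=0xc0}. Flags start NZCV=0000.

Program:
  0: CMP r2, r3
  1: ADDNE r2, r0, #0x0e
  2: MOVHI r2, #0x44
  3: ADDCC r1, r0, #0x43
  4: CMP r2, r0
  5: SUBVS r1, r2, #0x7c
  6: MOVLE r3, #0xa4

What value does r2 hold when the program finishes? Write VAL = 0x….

0: ✓ CMP  NZCV=1000
1: ✓ ADDNE  r2←0x19
2: · MOVHI
3: ✓ ADDCC  r1←0x4e
4: ✓ CMP  NZCV=0010
5: · SUBVS
6: · MOVLE

VAL = 0x19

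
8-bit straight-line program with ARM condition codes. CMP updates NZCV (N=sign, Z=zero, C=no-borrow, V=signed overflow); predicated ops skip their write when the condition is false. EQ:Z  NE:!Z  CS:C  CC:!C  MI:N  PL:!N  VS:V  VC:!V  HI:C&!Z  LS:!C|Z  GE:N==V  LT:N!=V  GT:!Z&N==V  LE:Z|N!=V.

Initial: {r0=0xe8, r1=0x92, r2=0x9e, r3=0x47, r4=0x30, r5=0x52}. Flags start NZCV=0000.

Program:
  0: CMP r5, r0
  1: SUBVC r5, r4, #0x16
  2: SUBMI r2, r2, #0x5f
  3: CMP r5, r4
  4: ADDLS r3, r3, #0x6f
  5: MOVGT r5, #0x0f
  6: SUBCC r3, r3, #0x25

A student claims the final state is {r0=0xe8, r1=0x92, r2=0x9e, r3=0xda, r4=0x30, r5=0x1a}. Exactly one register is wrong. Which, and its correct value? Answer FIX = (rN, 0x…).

[0] flags=0000 → (cmp)
[1] flags=0000 VC?T → r5=0x1a
[2] flags=0000 MI?F → skip
[3] flags=1000 → (cmp)
[4] flags=1000 LS?T → r3=0xb6
[5] flags=1000 GT?F → skip
[6] flags=1000 CC?T → r3=0x91

FIX = (r3, 0x91)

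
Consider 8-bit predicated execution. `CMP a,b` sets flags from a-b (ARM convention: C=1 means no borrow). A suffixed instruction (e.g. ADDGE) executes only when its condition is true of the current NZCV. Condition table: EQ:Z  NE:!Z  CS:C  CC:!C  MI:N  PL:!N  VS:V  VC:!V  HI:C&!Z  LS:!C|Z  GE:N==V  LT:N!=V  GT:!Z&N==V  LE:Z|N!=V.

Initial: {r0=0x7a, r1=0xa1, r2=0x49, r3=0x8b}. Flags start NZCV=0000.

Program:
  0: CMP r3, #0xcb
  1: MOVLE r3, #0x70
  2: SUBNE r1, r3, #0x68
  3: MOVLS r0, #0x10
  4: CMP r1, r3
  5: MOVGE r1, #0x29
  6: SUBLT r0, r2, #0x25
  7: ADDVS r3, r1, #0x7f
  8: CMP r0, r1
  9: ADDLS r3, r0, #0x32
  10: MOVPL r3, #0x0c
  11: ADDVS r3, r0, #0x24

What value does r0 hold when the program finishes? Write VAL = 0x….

0: ✓ CMP  NZCV=1000
1: ✓ MOVLE  r3←0x70
2: ✓ SUBNE  r1←0x08
3: ✓ MOVLS  r0←0x10
4: ✓ CMP  NZCV=1000
5: · MOVGE
6: ✓ SUBLT  r0←0x24
7: · ADDVS
8: ✓ CMP  NZCV=0010
9: · ADDLS
10: ✓ MOVPL  r3←0x0c
11: · ADDVS

VAL = 0x24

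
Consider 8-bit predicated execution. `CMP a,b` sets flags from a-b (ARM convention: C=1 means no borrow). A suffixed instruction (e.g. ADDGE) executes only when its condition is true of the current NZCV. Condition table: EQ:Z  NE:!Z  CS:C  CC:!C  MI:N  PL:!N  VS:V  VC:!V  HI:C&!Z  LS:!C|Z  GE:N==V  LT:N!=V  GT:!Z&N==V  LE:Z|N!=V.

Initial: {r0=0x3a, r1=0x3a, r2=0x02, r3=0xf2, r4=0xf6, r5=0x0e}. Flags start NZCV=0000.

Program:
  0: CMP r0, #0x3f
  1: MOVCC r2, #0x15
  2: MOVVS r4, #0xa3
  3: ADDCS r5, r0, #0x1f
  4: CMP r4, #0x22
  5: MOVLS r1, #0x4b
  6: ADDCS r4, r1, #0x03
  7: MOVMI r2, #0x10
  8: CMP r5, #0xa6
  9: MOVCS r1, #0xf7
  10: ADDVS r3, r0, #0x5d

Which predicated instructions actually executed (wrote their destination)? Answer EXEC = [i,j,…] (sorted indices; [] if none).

EXEC = [1,6,7]

[0] flags=1000 → (cmp)
[1] flags=1000 CC?T → r2=0x15
[2] flags=1000 VS?F → skip
[3] flags=1000 CS?F → skip
[4] flags=1010 → (cmp)
[5] flags=1010 LS?F → skip
[6] flags=1010 CS?T → r4=0x3d
[7] flags=1010 MI?T → r2=0x10
[8] flags=0000 → (cmp)
[9] flags=0000 CS?F → skip
[10] flags=0000 VS?F → skip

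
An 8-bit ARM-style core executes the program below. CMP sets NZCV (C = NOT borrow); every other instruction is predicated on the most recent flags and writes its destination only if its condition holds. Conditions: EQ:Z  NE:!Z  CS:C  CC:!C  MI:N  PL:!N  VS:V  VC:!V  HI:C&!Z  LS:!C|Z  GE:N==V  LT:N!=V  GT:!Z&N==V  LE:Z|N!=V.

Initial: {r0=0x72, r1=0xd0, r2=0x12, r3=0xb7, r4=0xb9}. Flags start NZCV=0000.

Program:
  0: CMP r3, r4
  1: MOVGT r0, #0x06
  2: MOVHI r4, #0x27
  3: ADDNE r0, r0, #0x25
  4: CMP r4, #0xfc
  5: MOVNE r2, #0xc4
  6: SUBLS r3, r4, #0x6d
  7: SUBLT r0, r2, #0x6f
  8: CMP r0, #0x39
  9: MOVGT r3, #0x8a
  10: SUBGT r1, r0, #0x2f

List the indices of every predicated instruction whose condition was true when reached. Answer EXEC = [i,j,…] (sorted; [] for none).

EXEC = [3,5,6,7,9,10]

0: ✓ CMP  NZCV=1000
1: · MOVGT
2: · MOVHI
3: ✓ ADDNE  r0←0x97
4: ✓ CMP  NZCV=1000
5: ✓ MOVNE  r2←0xc4
6: ✓ SUBLS  r3←0x4c
7: ✓ SUBLT  r0←0x55
8: ✓ CMP  NZCV=0010
9: ✓ MOVGT  r3←0x8a
10: ✓ SUBGT  r1←0x26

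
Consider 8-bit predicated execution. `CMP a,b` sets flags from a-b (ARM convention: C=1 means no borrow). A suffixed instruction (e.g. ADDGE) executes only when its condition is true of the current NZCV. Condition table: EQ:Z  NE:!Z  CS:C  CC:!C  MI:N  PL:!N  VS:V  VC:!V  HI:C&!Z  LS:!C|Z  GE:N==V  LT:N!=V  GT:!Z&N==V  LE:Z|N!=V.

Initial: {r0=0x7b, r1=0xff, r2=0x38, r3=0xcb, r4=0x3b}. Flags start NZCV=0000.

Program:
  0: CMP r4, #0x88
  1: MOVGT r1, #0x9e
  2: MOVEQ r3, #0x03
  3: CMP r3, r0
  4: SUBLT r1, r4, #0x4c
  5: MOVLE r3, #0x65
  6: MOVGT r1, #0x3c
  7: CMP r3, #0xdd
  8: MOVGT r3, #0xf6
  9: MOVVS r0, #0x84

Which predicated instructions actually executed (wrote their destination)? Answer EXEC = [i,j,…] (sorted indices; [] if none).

0: ✓ CMP  NZCV=1001
1: ✓ MOVGT  r1←0x9e
2: · MOVEQ
3: ✓ CMP  NZCV=0011
4: ✓ SUBLT  r1←0xef
5: ✓ MOVLE  r3←0x65
6: · MOVGT
7: ✓ CMP  NZCV=1001
8: ✓ MOVGT  r3←0xf6
9: ✓ MOVVS  r0←0x84

EXEC = [1,4,5,8,9]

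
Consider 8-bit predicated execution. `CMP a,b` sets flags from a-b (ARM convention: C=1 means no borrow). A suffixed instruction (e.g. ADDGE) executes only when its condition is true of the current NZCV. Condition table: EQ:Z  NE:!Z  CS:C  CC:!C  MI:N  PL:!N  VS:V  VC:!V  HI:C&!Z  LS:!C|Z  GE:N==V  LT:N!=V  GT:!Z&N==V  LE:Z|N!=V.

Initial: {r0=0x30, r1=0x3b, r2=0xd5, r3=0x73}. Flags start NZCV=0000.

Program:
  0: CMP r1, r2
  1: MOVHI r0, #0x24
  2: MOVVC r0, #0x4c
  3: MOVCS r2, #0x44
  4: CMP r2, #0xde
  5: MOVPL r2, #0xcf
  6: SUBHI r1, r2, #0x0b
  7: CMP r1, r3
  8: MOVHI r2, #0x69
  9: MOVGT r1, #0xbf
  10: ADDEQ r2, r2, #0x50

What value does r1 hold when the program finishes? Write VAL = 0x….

0: ✓ CMP  NZCV=0000
1: · MOVHI
2: ✓ MOVVC  r0←0x4c
3: · MOVCS
4: ✓ CMP  NZCV=1000
5: · MOVPL
6: · SUBHI
7: ✓ CMP  NZCV=1000
8: · MOVHI
9: · MOVGT
10: · ADDEQ

VAL = 0x3b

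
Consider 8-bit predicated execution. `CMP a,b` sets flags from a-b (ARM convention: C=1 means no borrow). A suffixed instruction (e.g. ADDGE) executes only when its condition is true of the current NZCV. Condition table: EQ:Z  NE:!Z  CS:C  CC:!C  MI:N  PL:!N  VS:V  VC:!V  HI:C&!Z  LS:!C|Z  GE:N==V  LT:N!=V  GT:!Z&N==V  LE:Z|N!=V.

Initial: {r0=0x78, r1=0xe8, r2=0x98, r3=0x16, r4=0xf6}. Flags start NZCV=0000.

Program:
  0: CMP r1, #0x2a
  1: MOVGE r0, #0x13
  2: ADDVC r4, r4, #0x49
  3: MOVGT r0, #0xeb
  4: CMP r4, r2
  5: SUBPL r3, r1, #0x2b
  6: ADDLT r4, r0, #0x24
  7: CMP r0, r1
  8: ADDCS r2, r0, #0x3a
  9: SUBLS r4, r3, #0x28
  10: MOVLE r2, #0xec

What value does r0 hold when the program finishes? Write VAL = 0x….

[0] flags=1010 → (cmp)
[1] flags=1010 GE?F → skip
[2] flags=1010 VC?T → r4=0x3f
[3] flags=1010 GT?F → skip
[4] flags=1001 → (cmp)
[5] flags=1001 PL?F → skip
[6] flags=1001 LT?F → skip
[7] flags=1001 → (cmp)
[8] flags=1001 CS?F → skip
[9] flags=1001 LS?T → r4=0xee
[10] flags=1001 LE?F → skip

VAL = 0x78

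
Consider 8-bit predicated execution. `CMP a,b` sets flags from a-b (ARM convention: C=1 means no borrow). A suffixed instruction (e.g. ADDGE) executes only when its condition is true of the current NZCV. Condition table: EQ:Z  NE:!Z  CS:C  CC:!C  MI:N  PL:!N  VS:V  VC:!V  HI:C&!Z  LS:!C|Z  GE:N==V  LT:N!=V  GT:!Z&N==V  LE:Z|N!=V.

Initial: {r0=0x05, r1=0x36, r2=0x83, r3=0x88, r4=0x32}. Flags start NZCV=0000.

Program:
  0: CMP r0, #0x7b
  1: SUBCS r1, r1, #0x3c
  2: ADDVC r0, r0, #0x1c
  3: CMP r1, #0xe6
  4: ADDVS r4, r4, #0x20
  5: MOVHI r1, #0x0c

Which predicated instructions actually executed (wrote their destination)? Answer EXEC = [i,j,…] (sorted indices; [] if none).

EXEC = [2]

0: ✓ CMP  NZCV=1000
1: · SUBCS
2: ✓ ADDVC  r0←0x21
3: ✓ CMP  NZCV=0000
4: · ADDVS
5: · MOVHI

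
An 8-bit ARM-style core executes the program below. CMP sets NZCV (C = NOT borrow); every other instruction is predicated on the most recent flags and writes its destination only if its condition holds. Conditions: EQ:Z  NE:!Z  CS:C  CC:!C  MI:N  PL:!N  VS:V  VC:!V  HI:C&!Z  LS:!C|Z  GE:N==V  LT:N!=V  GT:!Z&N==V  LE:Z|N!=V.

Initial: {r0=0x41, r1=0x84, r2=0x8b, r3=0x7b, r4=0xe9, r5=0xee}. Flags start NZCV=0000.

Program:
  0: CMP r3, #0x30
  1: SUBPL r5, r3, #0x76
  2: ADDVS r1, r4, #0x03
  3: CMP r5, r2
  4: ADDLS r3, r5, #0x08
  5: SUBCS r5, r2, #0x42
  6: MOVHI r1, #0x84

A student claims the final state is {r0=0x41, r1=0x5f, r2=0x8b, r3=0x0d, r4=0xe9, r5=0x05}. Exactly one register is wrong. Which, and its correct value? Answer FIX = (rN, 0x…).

FIX = (r1, 0x84)

[0] flags=0010 → (cmp)
[1] flags=0010 PL?T → r5=0x05
[2] flags=0010 VS?F → skip
[3] flags=0000 → (cmp)
[4] flags=0000 LS?T → r3=0x0d
[5] flags=0000 CS?F → skip
[6] flags=0000 HI?F → skip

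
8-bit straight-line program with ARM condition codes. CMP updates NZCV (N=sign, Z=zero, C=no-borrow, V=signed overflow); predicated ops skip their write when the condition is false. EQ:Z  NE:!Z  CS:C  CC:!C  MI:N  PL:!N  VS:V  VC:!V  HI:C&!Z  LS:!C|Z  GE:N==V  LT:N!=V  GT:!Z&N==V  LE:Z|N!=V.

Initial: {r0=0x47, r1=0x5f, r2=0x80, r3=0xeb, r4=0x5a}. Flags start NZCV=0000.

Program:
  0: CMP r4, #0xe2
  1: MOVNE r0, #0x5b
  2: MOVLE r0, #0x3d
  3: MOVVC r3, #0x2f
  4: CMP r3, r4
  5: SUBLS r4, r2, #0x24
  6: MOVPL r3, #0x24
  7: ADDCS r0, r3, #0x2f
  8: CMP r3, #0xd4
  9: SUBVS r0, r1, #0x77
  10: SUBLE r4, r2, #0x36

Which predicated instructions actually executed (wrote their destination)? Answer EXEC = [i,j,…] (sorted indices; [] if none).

0: ✓ CMP  NZCV=0000
1: ✓ MOVNE  r0←0x5b
2: · MOVLE
3: ✓ MOVVC  r3←0x2f
4: ✓ CMP  NZCV=1000
5: ✓ SUBLS  r4←0x5c
6: · MOVPL
7: · ADDCS
8: ✓ CMP  NZCV=0000
9: · SUBVS
10: · SUBLE

EXEC = [1,3,5]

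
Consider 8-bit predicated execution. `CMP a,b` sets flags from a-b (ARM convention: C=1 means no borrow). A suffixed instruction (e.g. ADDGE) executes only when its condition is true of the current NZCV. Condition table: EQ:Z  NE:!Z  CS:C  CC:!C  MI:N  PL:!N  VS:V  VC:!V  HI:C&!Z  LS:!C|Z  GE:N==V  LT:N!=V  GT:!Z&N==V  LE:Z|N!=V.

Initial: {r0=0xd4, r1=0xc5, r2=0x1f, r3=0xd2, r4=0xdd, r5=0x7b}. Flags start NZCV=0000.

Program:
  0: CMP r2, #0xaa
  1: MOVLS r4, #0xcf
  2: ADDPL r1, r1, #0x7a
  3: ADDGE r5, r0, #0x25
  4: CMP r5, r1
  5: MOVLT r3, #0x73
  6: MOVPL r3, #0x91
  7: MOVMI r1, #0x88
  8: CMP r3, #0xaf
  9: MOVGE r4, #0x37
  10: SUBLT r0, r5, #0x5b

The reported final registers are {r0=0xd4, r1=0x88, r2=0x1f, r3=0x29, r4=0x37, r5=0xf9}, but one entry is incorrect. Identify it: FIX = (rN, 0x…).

[0] flags=0000 → (cmp)
[1] flags=0000 LS?T → r4=0xcf
[2] flags=0000 PL?T → r1=0x3f
[3] flags=0000 GE?T → r5=0xf9
[4] flags=1010 → (cmp)
[5] flags=1010 LT?T → r3=0x73
[6] flags=1010 PL?F → skip
[7] flags=1010 MI?T → r1=0x88
[8] flags=1001 → (cmp)
[9] flags=1001 GE?T → r4=0x37
[10] flags=1001 LT?F → skip

FIX = (r3, 0x73)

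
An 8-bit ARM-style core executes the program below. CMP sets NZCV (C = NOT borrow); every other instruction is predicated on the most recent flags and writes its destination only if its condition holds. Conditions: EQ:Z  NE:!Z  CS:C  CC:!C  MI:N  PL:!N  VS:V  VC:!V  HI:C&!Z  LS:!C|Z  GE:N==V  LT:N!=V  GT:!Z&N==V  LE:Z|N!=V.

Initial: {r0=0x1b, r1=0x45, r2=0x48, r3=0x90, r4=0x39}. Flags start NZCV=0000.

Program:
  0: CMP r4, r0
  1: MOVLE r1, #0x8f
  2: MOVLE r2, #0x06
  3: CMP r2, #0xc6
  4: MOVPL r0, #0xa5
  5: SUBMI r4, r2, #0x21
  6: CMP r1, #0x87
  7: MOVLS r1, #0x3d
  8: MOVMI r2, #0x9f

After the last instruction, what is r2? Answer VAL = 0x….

VAL = 0x9f

0: ✓ CMP  NZCV=0010
1: · MOVLE
2: · MOVLE
3: ✓ CMP  NZCV=1001
4: · MOVPL
5: ✓ SUBMI  r4←0x27
6: ✓ CMP  NZCV=1001
7: ✓ MOVLS  r1←0x3d
8: ✓ MOVMI  r2←0x9f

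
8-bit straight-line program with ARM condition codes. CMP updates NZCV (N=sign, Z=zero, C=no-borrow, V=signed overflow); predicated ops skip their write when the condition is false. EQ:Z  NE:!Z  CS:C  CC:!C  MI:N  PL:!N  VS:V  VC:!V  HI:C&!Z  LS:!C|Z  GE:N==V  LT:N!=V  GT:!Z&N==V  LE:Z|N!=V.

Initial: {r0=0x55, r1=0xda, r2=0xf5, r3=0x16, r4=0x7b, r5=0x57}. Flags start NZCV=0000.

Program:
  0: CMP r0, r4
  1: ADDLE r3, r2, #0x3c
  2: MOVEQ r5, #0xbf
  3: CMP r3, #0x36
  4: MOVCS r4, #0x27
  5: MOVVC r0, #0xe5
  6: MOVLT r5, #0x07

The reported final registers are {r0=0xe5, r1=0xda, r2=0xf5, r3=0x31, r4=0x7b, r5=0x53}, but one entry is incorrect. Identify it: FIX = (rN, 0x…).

FIX = (r5, 0x07)

[0] flags=1000 → (cmp)
[1] flags=1000 LE?T → r3=0x31
[2] flags=1000 EQ?F → skip
[3] flags=1000 → (cmp)
[4] flags=1000 CS?F → skip
[5] flags=1000 VC?T → r0=0xe5
[6] flags=1000 LT?T → r5=0x07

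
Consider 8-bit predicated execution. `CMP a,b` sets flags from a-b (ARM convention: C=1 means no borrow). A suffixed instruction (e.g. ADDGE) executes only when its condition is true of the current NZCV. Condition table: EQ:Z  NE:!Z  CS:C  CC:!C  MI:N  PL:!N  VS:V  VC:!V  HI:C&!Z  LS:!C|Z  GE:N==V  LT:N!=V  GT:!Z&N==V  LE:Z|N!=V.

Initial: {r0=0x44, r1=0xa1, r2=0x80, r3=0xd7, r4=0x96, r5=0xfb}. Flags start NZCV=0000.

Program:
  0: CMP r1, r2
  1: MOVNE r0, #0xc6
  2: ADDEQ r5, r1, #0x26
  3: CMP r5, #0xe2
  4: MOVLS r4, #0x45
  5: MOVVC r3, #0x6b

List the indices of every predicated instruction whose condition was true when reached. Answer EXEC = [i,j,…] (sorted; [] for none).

0: ✓ CMP  NZCV=0010
1: ✓ MOVNE  r0←0xc6
2: · ADDEQ
3: ✓ CMP  NZCV=0010
4: · MOVLS
5: ✓ MOVVC  r3←0x6b

EXEC = [1,5]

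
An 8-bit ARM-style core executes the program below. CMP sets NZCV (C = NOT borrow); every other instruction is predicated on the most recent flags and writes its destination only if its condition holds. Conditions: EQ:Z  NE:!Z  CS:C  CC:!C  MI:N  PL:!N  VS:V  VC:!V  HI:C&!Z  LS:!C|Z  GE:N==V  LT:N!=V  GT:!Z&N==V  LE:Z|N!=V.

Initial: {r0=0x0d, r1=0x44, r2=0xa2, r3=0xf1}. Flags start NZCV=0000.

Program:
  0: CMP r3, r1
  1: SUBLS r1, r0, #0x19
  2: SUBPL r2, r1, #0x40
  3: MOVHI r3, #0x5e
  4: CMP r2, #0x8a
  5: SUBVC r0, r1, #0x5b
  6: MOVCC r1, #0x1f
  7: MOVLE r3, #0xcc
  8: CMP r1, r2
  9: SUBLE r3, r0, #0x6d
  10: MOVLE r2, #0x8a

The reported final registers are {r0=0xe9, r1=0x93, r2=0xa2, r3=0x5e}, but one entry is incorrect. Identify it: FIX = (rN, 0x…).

FIX = (r1, 0x44)

[0] flags=1010 → (cmp)
[1] flags=1010 LS?F → skip
[2] flags=1010 PL?F → skip
[3] flags=1010 HI?T → r3=0x5e
[4] flags=0010 → (cmp)
[5] flags=0010 VC?T → r0=0xe9
[6] flags=0010 CC?F → skip
[7] flags=0010 LE?F → skip
[8] flags=1001 → (cmp)
[9] flags=1001 LE?F → skip
[10] flags=1001 LE?F → skip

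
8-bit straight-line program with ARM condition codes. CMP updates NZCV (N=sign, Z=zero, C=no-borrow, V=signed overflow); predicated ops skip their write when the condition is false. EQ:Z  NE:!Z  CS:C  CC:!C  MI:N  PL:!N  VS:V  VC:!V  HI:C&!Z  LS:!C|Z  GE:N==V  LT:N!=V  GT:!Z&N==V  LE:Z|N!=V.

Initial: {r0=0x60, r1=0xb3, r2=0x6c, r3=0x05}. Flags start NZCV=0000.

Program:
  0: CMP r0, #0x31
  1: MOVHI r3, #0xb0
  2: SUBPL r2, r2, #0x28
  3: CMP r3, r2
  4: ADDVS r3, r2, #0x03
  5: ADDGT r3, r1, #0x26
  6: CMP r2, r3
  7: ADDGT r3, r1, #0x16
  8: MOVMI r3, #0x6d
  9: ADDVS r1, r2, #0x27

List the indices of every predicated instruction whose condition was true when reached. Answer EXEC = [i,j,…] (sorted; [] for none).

[0] flags=0010 → (cmp)
[1] flags=0010 HI?T → r3=0xb0
[2] flags=0010 PL?T → r2=0x44
[3] flags=0011 → (cmp)
[4] flags=0011 VS?T → r3=0x47
[5] flags=0011 GT?F → skip
[6] flags=1000 → (cmp)
[7] flags=1000 GT?F → skip
[8] flags=1000 MI?T → r3=0x6d
[9] flags=1000 VS?F → skip

EXEC = [1,2,4,8]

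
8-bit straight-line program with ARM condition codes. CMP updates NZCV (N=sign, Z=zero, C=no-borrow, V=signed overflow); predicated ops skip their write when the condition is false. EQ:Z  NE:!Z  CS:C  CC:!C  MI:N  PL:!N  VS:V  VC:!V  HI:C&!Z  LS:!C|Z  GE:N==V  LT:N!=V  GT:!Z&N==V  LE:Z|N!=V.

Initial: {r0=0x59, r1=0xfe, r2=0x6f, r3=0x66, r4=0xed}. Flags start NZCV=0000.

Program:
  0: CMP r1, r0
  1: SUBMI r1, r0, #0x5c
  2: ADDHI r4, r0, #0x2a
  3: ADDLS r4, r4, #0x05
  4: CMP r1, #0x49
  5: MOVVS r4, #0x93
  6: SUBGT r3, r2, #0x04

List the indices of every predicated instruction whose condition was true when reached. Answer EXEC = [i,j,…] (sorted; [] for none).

0: ✓ CMP  NZCV=1010
1: ✓ SUBMI  r1←0xfd
2: ✓ ADDHI  r4←0x83
3: · ADDLS
4: ✓ CMP  NZCV=1010
5: · MOVVS
6: · SUBGT

EXEC = [1,2]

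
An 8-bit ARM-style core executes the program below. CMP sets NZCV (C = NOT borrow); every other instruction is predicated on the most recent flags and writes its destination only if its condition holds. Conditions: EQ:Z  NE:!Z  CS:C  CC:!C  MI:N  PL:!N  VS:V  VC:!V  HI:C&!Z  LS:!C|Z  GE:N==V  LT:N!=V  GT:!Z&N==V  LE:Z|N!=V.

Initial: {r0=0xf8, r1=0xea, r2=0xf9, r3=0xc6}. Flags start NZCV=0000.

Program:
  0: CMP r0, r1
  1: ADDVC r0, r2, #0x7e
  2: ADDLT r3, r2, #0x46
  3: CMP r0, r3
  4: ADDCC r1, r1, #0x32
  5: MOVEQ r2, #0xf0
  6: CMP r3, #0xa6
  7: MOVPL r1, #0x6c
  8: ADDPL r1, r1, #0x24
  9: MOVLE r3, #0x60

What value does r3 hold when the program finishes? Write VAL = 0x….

VAL = 0xc6

0: ✓ CMP  NZCV=0010
1: ✓ ADDVC  r0←0x77
2: · ADDLT
3: ✓ CMP  NZCV=1001
4: ✓ ADDCC  r1←0x1c
5: · MOVEQ
6: ✓ CMP  NZCV=0010
7: ✓ MOVPL  r1←0x6c
8: ✓ ADDPL  r1←0x90
9: · MOVLE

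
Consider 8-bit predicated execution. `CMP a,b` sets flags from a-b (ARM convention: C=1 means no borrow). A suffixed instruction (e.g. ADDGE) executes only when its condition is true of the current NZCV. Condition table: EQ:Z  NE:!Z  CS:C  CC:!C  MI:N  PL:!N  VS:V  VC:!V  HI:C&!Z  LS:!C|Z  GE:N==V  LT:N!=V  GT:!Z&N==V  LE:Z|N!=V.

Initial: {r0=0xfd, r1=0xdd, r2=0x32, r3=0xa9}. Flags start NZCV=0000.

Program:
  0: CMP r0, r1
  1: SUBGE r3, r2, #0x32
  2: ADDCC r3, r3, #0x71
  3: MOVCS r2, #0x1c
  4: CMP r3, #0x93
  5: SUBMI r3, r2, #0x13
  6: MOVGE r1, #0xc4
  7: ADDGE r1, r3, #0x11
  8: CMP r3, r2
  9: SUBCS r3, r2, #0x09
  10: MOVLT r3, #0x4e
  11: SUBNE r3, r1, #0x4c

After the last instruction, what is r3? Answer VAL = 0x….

VAL = 0xc5

[0] flags=0010 → (cmp)
[1] flags=0010 GE?T → r3=0x00
[2] flags=0010 CC?F → skip
[3] flags=0010 CS?T → r2=0x1c
[4] flags=0000 → (cmp)
[5] flags=0000 MI?F → skip
[6] flags=0000 GE?T → r1=0xc4
[7] flags=0000 GE?T → r1=0x11
[8] flags=1000 → (cmp)
[9] flags=1000 CS?F → skip
[10] flags=1000 LT?T → r3=0x4e
[11] flags=1000 NE?T → r3=0xc5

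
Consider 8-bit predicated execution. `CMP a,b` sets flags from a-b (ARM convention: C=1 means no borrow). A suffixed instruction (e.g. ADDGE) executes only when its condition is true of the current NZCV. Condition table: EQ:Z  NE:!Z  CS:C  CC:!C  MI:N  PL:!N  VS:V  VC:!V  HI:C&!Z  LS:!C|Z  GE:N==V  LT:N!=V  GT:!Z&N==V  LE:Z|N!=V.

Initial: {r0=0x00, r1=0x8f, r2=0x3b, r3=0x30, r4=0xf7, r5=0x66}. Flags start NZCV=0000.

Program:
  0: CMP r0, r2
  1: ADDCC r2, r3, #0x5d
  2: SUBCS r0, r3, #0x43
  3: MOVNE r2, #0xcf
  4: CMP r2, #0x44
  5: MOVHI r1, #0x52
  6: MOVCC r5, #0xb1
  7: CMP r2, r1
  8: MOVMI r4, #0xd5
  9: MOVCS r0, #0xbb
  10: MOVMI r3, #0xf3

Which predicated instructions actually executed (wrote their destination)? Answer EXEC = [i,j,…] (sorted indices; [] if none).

EXEC = [1,3,5,9]

[0] flags=1000 → (cmp)
[1] flags=1000 CC?T → r2=0x8d
[2] flags=1000 CS?F → skip
[3] flags=1000 NE?T → r2=0xcf
[4] flags=1010 → (cmp)
[5] flags=1010 HI?T → r1=0x52
[6] flags=1010 CC?F → skip
[7] flags=0011 → (cmp)
[8] flags=0011 MI?F → skip
[9] flags=0011 CS?T → r0=0xbb
[10] flags=0011 MI?F → skip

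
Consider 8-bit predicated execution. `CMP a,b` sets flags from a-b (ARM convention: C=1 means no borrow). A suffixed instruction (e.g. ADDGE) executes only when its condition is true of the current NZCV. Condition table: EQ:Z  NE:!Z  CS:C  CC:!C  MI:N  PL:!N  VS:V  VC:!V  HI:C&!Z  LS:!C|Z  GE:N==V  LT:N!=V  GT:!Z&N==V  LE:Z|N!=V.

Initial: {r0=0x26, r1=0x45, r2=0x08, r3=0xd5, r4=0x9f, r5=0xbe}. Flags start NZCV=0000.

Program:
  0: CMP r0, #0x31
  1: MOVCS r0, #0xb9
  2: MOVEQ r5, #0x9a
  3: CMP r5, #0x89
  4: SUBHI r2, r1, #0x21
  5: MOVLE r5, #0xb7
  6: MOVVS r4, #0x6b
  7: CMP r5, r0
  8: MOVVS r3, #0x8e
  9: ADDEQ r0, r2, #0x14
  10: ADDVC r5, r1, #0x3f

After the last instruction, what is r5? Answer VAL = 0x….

VAL = 0x84

[0] flags=1000 → (cmp)
[1] flags=1000 CS?F → skip
[2] flags=1000 EQ?F → skip
[3] flags=0010 → (cmp)
[4] flags=0010 HI?T → r2=0x24
[5] flags=0010 LE?F → skip
[6] flags=0010 VS?F → skip
[7] flags=1010 → (cmp)
[8] flags=1010 VS?F → skip
[9] flags=1010 EQ?F → skip
[10] flags=1010 VC?T → r5=0x84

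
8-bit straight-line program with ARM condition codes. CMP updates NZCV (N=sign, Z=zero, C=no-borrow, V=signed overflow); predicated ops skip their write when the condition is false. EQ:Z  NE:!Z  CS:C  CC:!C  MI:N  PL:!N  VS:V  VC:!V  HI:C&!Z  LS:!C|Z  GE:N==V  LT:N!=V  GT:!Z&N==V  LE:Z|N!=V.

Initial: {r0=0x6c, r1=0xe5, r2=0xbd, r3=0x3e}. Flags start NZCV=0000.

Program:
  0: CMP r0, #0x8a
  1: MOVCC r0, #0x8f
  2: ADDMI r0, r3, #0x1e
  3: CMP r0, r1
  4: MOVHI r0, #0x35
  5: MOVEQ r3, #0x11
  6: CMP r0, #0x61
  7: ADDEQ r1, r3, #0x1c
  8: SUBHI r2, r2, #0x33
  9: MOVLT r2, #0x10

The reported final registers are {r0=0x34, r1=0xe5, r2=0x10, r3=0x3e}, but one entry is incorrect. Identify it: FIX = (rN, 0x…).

FIX = (r0, 0x5c)

0: ✓ CMP  NZCV=1001
1: ✓ MOVCC  r0←0x8f
2: ✓ ADDMI  r0←0x5c
3: ✓ CMP  NZCV=0000
4: · MOVHI
5: · MOVEQ
6: ✓ CMP  NZCV=1000
7: · ADDEQ
8: · SUBHI
9: ✓ MOVLT  r2←0x10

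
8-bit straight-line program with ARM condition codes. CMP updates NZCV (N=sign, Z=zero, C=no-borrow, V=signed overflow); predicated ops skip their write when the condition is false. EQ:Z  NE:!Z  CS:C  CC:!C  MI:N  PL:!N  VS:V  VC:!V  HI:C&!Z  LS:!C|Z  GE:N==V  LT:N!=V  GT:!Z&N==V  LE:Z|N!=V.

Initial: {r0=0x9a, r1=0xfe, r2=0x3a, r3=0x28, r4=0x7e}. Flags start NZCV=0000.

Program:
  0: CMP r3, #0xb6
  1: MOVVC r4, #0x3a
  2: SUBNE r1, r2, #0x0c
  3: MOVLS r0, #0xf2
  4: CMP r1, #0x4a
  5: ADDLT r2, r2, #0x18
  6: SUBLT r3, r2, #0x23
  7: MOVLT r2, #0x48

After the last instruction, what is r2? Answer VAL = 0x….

VAL = 0x48

0: ✓ CMP  NZCV=0000
1: ✓ MOVVC  r4←0x3a
2: ✓ SUBNE  r1←0x2e
3: ✓ MOVLS  r0←0xf2
4: ✓ CMP  NZCV=1000
5: ✓ ADDLT  r2←0x52
6: ✓ SUBLT  r3←0x2f
7: ✓ MOVLT  r2←0x48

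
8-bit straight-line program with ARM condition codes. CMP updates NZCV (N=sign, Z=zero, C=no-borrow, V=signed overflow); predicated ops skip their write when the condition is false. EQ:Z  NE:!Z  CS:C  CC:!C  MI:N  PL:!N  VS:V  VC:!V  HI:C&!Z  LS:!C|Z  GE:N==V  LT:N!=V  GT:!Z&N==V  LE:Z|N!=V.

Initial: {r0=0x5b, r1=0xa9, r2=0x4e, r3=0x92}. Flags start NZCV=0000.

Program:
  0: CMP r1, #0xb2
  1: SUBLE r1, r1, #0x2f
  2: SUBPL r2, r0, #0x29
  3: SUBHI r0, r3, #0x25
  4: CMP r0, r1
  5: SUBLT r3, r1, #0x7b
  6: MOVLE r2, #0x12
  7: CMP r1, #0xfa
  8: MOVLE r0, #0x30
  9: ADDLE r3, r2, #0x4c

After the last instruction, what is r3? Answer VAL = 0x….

VAL = 0xff

0: ✓ CMP  NZCV=1000
1: ✓ SUBLE  r1←0x7a
2: · SUBPL
3: · SUBHI
4: ✓ CMP  NZCV=1000
5: ✓ SUBLT  r3←0xff
6: ✓ MOVLE  r2←0x12
7: ✓ CMP  NZCV=1001
8: · MOVLE
9: · ADDLE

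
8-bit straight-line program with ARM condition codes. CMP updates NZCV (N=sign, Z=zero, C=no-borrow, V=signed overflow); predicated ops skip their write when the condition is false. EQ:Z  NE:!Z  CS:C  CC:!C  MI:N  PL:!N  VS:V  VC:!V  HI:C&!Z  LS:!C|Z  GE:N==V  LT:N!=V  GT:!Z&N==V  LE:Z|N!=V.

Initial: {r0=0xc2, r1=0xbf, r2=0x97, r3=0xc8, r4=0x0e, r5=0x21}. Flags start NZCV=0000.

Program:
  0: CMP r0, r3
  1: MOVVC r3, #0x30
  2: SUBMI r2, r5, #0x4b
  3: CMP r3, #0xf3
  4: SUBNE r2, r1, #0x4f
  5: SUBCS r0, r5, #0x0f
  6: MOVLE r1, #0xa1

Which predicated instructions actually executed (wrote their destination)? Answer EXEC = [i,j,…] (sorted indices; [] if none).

0: ✓ CMP  NZCV=1000
1: ✓ MOVVC  r3←0x30
2: ✓ SUBMI  r2←0xd6
3: ✓ CMP  NZCV=0000
4: ✓ SUBNE  r2←0x70
5: · SUBCS
6: · MOVLE

EXEC = [1,2,4]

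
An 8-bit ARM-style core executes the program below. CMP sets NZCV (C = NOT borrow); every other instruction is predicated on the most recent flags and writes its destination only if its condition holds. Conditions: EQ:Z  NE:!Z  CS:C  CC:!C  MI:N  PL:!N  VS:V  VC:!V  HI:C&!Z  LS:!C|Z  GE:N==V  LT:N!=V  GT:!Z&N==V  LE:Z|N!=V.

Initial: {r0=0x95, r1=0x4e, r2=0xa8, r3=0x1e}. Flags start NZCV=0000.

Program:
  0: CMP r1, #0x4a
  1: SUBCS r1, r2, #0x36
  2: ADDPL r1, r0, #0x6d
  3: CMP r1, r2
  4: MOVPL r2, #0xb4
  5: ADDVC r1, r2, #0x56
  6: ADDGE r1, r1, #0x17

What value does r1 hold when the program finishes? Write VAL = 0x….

VAL = 0x21

0: ✓ CMP  NZCV=0010
1: ✓ SUBCS  r1←0x72
2: ✓ ADDPL  r1←0x02
3: ✓ CMP  NZCV=0000
4: ✓ MOVPL  r2←0xb4
5: ✓ ADDVC  r1←0x0a
6: ✓ ADDGE  r1←0x21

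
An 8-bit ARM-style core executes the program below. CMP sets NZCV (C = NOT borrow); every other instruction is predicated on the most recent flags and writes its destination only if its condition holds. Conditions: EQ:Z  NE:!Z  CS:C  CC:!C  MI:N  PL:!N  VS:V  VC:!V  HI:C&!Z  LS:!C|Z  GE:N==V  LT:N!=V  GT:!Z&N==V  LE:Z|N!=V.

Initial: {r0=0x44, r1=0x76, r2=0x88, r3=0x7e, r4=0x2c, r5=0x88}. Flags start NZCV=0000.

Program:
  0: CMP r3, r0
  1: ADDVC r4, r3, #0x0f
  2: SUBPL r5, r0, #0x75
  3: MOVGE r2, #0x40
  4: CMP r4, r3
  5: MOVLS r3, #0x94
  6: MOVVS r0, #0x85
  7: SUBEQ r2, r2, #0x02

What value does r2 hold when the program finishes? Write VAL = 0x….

0: ✓ CMP  NZCV=0010
1: ✓ ADDVC  r4←0x8d
2: ✓ SUBPL  r5←0xcf
3: ✓ MOVGE  r2←0x40
4: ✓ CMP  NZCV=0011
5: · MOVLS
6: ✓ MOVVS  r0←0x85
7: · SUBEQ

VAL = 0x40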